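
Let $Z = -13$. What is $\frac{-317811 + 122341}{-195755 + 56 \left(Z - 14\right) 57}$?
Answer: $\frac{195470}{281939} \approx 0.69331$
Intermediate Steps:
$\frac{-317811 + 122341}{-195755 + 56 \left(Z - 14\right) 57} = \frac{-317811 + 122341}{-195755 + 56 \left(-13 - 14\right) 57} = - \frac{195470}{-195755 + 56 \left(-27\right) 57} = - \frac{195470}{-195755 - 86184} = - \frac{195470}{-281939} = \left(-195470\right) \left(- \frac{1}{281939}\right) = \frac{195470}{281939}$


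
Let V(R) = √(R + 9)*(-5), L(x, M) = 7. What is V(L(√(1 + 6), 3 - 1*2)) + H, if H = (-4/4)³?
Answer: -21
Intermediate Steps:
V(R) = -5*√(9 + R) (V(R) = √(9 + R)*(-5) = -5*√(9 + R))
H = -1 (H = (-4*¼)³ = (-1)³ = -1)
V(L(√(1 + 6), 3 - 1*2)) + H = -5*√(9 + 7) - 1 = -5*√16 - 1 = -5*4 - 1 = -20 - 1 = -21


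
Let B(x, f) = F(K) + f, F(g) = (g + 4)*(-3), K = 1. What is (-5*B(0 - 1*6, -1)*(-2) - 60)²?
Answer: 48400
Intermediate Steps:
F(g) = -12 - 3*g (F(g) = (4 + g)*(-3) = -12 - 3*g)
B(x, f) = -15 + f (B(x, f) = (-12 - 3*1) + f = (-12 - 3) + f = -15 + f)
(-5*B(0 - 1*6, -1)*(-2) - 60)² = (-5*(-15 - 1)*(-2) - 60)² = (-5*(-16)*(-2) - 60)² = (80*(-2) - 60)² = (-160 - 60)² = (-220)² = 48400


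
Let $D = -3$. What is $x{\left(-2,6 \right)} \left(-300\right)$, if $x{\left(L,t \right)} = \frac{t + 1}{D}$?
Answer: $700$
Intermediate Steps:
$x{\left(L,t \right)} = - \frac{1}{3} - \frac{t}{3}$ ($x{\left(L,t \right)} = \frac{t + 1}{-3} = \left(1 + t\right) \left(- \frac{1}{3}\right) = - \frac{1}{3} - \frac{t}{3}$)
$x{\left(-2,6 \right)} \left(-300\right) = \left(- \frac{1}{3} - 2\right) \left(-300\right) = \left(- \frac{7}{3}\right) \left(-300\right) = 700$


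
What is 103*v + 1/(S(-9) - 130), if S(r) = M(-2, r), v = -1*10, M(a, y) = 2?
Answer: -131841/128 ≈ -1030.0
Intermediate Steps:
v = -10
S(r) = 2
103*v + 1/(S(-9) - 130) = 103*(-10) + 1/(2 - 130) = -1030 + 1/(-128) = -1030 - 1/128 = -131841/128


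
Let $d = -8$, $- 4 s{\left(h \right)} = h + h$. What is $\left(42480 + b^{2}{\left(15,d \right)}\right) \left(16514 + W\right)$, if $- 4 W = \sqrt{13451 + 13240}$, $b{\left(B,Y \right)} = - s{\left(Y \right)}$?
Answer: $701778944 - 10624 \sqrt{26691} \approx 7.0004 \cdot 10^{8}$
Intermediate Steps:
$s{\left(h \right)} = - \frac{h}{2}$ ($s{\left(h \right)} = - \frac{h + h}{4} = - \frac{2 h}{4} = - \frac{h}{2}$)
$b{\left(B,Y \right)} = \frac{Y}{2}$ ($b{\left(B,Y \right)} = - \frac{\left(-1\right) Y}{2} = \frac{Y}{2}$)
$W = - \frac{\sqrt{26691}}{4}$ ($W = - \frac{\sqrt{13451 + 13240}}{4} = - \frac{\sqrt{26691}}{4} \approx -40.843$)
$\left(42480 + b^{2}{\left(15,d \right)}\right) \left(16514 + W\right) = \left(42480 + \left(\frac{1}{2} \left(-8\right)\right)^{2}\right) \left(16514 - \frac{\sqrt{26691}}{4}\right) = \left(42480 + \left(-4\right)^{2}\right) \left(16514 - \frac{\sqrt{26691}}{4}\right) = \left(42480 + 16\right) \left(16514 - \frac{\sqrt{26691}}{4}\right) = 42496 \left(16514 - \frac{\sqrt{26691}}{4}\right) = 701778944 - 10624 \sqrt{26691}$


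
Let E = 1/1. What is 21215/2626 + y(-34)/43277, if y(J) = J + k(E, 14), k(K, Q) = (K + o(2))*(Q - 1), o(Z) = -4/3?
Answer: 211850975/26225862 ≈ 8.0779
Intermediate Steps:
o(Z) = -4/3 (o(Z) = -4*⅓ = -4/3)
E = 1
k(K, Q) = (-1 + Q)*(-4/3 + K) (k(K, Q) = (K - 4/3)*(Q - 1) = (-4/3 + K)*(-1 + Q) = (-1 + Q)*(-4/3 + K))
y(J) = -13/3 + J (y(J) = J + (4/3 - 1*1 - 4/3*14 + 1*14) = J + (4/3 - 1 - 56/3 + 14) = J - 13/3 = -13/3 + J)
21215/2626 + y(-34)/43277 = 21215/2626 + (-13/3 - 34)/43277 = 21215*(1/2626) - 115/3*1/43277 = 21215/2626 - 115/129831 = 211850975/26225862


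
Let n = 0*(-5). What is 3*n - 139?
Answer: -139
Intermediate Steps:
n = 0
3*n - 139 = 3*0 - 139 = 0 - 139 = -139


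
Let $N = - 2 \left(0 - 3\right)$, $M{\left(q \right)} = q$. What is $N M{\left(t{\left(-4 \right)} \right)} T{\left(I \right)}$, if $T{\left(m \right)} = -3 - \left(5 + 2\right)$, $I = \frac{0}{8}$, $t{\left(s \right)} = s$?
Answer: $240$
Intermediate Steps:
$I = 0$ ($I = 0 \cdot \frac{1}{8} = 0$)
$T{\left(m \right)} = -10$ ($T{\left(m \right)} = -3 - 7 = -10$)
$N = 6$ ($N = \left(-2\right) \left(-3\right) = 6$)
$N M{\left(t{\left(-4 \right)} \right)} T{\left(I \right)} = 6 \left(-4\right) \left(-10\right) = \left(-24\right) \left(-10\right) = 240$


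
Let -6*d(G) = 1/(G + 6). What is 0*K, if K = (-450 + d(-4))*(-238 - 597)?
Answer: 0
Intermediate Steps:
d(G) = -1/(6*(6 + G)) (d(G) = -1/(6*(G + 6)) = -1/(6*(6 + G)))
K = 4509835/12 (K = (-450 - 1/(36 + 6*(-4)))*(-238 - 597) = (-450 - 1/(36 - 24))*(-835) = (-450 - 1/12)*(-835) = -5401/12*(-835) = 4509835/12 ≈ 3.7582e+5)
0*K = 0*(4509835/12) = 0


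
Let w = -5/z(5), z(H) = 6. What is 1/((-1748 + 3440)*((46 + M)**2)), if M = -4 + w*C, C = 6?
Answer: 1/2316348 ≈ 4.3171e-7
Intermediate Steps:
w = -5/6 ≈ -0.83333
M = -9 (M = -4 - 5/6*6 = -4 - 5 = -9)
1/((-1748 + 3440)*((46 + M)**2)) = 1/((-1748 + 3440)*((46 - 9)**2)) = 1/(1692*(37**2)) = (1/1692)/1369 = (1/1692)*(1/1369) = 1/2316348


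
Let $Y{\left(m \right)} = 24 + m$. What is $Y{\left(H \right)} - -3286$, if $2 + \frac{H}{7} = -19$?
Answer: $3163$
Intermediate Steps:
$H = -147$ ($H = -14 + 7 \left(-19\right) = -14 - 133 = -147$)
$Y{\left(H \right)} - -3286 = \left(24 - 147\right) - -3286 = -123 + 3286 = 3163$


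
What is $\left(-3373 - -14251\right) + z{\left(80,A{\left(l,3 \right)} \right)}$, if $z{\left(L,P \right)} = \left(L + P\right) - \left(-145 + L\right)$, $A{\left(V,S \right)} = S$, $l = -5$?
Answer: $11026$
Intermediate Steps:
$z{\left(L,P \right)} = 145 + P$
$\left(-3373 - -14251\right) + z{\left(80,A{\left(l,3 \right)} \right)} = \left(-3373 - -14251\right) + \left(145 + 3\right) = \left(-3373 + 14251\right) + 148 = 10878 + 148 = 11026$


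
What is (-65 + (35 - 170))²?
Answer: 40000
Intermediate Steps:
(-65 + (35 - 170))² = (-65 - 135)² = (-200)² = 40000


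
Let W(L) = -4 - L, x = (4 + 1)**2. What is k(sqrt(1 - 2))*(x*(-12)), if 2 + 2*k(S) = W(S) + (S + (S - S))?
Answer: 900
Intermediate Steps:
x = 25 (x = 5**2 = 25)
k(S) = -3 (k(S) = -1 + ((-4 - S) + (S + (S - S)))/2 = -1 + ((-4 - S) + (S + 0))/2 = -1 + ((-4 - S) + S)/2 = -1 + (1/2)*(-4) = -1 - 2 = -3)
k(sqrt(1 - 2))*(x*(-12)) = -75*(-12) = -3*(-300) = 900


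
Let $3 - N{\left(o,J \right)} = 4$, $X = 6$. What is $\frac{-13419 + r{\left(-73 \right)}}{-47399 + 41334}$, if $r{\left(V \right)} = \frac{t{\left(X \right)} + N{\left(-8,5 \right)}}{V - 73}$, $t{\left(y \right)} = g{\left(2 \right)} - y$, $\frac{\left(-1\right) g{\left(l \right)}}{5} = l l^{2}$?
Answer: $\frac{1959127}{885490} \approx 2.2125$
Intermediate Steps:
$g{\left(l \right)} = - 5 l^{3}$ ($g{\left(l \right)} = - 5 l l^{2} = - 5 l^{3}$)
$t{\left(y \right)} = -40 - y$ ($t{\left(y \right)} = - 5 \cdot 2^{3} - y = \left(-5\right) 8 - y = -40 - y$)
$N{\left(o,J \right)} = -1$ ($N{\left(o,J \right)} = 3 - 4 = -1$)
$r{\left(V \right)} = - \frac{47}{-73 + V}$ ($r{\left(V \right)} = \frac{\left(-40 - 6\right) - 1}{V - 73} = \frac{\left(-40 - 6\right) - 1}{-73 + V} = \frac{-46 - 1}{-73 + V} = - \frac{47}{-73 + V}$)
$\frac{-13419 + r{\left(-73 \right)}}{-47399 + 41334} = \frac{-13419 - \frac{47}{-73 - 73}}{-47399 + 41334} = \frac{-13419 - \frac{47}{-146}}{-6065} = \left(-13419 - - \frac{47}{146}\right) \left(- \frac{1}{6065}\right) = \left(-13419 + \frac{47}{146}\right) \left(- \frac{1}{6065}\right) = \left(- \frac{1959127}{146}\right) \left(- \frac{1}{6065}\right) = \frac{1959127}{885490}$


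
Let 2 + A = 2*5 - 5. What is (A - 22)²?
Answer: 361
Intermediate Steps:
A = 3 (A = -2 + (2*5 - 5) = -2 + (10 - 5) = -2 + 5 = 3)
(A - 22)² = (3 - 22)² = (-19)² = 361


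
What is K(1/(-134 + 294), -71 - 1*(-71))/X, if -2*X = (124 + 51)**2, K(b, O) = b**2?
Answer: -1/392000000 ≈ -2.5510e-9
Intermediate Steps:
X = -30625/2 (X = -(124 + 51)**2/2 = -1/2*175**2 = -1/2*30625 = -30625/2 ≈ -15313.)
K(1/(-134 + 294), -71 - 1*(-71))/X = (1/(-134 + 294))**2/(-30625/2) = (1/160)**2*(-2/30625) = (1/25600)*(-2/30625) = -1/392000000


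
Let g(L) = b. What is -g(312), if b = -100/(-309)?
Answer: -100/309 ≈ -0.32362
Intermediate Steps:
b = 100/309 (b = -100*(-1/309) = 100/309 ≈ 0.32362)
g(L) = 100/309
-g(312) = -1*100/309 = -100/309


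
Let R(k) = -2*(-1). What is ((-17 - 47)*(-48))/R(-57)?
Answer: 1536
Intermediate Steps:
R(k) = 2
((-17 - 47)*(-48))/R(-57) = ((-17 - 47)*(-48))/2 = -64*(-48)*(½) = 3072*(½) = 1536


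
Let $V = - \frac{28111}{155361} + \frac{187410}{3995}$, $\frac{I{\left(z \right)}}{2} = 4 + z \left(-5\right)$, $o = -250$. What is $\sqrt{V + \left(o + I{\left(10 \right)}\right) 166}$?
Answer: $\frac{7 i \sqrt{17838488991844704045}}{124133439} \approx 238.17 i$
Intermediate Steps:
$I{\left(z \right)} = 8 - 10 z$ ($I{\left(z \right)} = 2 \left(4 + z \left(-5\right)\right) = 2 \left(4 - 5 z\right) = 8 - 10 z$)
$V = \frac{5800780313}{124133439}$ ($V = \left(-28111\right) \frac{1}{155361} + 187410 \cdot \frac{1}{3995} = - \frac{28111}{155361} + \frac{37482}{799} = \frac{5800780313}{124133439} \approx 46.73$)
$\sqrt{V + \left(o + I{\left(10 \right)}\right) 166} = \sqrt{\frac{5800780313}{124133439} + \left(-250 + \left(8 - 100\right)\right) 166} = \sqrt{\frac{5800780313}{124133439} + \left(-250 - 92\right) 166} = \sqrt{\frac{5800780313}{124133439} - 56772} = \sqrt{- \frac{7041502818595}{124133439}} = \frac{7 i \sqrt{17838488991844704045}}{124133439}$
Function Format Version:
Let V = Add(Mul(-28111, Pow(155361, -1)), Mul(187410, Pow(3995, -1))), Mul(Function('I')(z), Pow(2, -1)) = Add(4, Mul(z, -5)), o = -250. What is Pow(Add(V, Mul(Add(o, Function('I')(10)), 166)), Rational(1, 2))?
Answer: Mul(Rational(7, 124133439), I, Pow(17838488991844704045, Rational(1, 2))) ≈ Mul(238.17, I)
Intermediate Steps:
Function('I')(z) = Add(8, Mul(-10, z)) (Function('I')(z) = Mul(2, Add(4, Mul(z, -5))) = Mul(2, Add(4, Mul(-5, z))) = Add(8, Mul(-10, z)))
V = Rational(5800780313, 124133439) (V = Add(Mul(-28111, Rational(1, 155361)), Mul(187410, Rational(1, 3995))) = Add(Rational(-28111, 155361), Rational(37482, 799)) = Rational(5800780313, 124133439) ≈ 46.730)
Pow(Add(V, Mul(Add(o, Function('I')(10)), 166)), Rational(1, 2)) = Pow(Add(Rational(5800780313, 124133439), Mul(Add(-250, Add(8, Mul(-10, 10))), 166)), Rational(1, 2)) = Pow(Add(Rational(5800780313, 124133439), Mul(Add(-250, Add(8, -100)), 166)), Rational(1, 2)) = Pow(Add(Rational(5800780313, 124133439), Mul(Add(-250, -92), 166)), Rational(1, 2)) = Pow(Add(Rational(5800780313, 124133439), Mul(-342, 166)), Rational(1, 2)) = Pow(Add(Rational(5800780313, 124133439), -56772), Rational(1, 2)) = Pow(Rational(-7041502818595, 124133439), Rational(1, 2)) = Mul(Rational(7, 124133439), I, Pow(17838488991844704045, Rational(1, 2)))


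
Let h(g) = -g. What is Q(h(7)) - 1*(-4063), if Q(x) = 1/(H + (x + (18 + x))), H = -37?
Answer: 134078/33 ≈ 4063.0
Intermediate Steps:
Q(x) = 1/(-19 + 2*x) (Q(x) = 1/(-37 + (x + (18 + x))) = 1/(-37 + (18 + 2*x)) = 1/(-19 + 2*x))
Q(h(7)) - 1*(-4063) = 1/(-19 + 2*(-1*7)) - 1*(-4063) = 1/(-19 + 2*(-7)) + 4063 = 1/(-19 - 14) + 4063 = 1/(-33) + 4063 = -1/33 + 4063 = 134078/33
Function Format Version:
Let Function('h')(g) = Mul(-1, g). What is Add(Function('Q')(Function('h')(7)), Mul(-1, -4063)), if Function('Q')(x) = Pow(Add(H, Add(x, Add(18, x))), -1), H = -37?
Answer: Rational(134078, 33) ≈ 4063.0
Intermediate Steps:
Function('Q')(x) = Pow(Add(-19, Mul(2, x)), -1) (Function('Q')(x) = Pow(Add(-37, Add(x, Add(18, x))), -1) = Pow(Add(-37, Add(18, Mul(2, x))), -1) = Pow(Add(-19, Mul(2, x)), -1))
Add(Function('Q')(Function('h')(7)), Mul(-1, -4063)) = Add(Pow(Add(-19, Mul(2, Mul(-1, 7))), -1), Mul(-1, -4063)) = Add(Pow(Add(-19, Mul(2, -7)), -1), 4063) = Add(Pow(Add(-19, -14), -1), 4063) = Add(Pow(-33, -1), 4063) = Add(Rational(-1, 33), 4063) = Rational(134078, 33)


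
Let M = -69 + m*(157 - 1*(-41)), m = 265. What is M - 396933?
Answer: -344532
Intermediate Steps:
M = 52401 (M = -69 + 265*(157 - 1*(-41)) = -69 + 265*(157 + 41) = -69 + 265*198 = -69 + 52470 = 52401)
M - 396933 = 52401 - 396933 = -344532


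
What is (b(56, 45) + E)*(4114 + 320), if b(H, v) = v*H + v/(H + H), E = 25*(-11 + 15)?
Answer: 650656245/56 ≈ 1.1619e+7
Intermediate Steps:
E = 100 (E = 25*4 = 100)
b(H, v) = H*v + v/(2*H) (b(H, v) = H*v + v/((2*H)) = H*v + (1/(2*H))*v = H*v + v/(2*H))
(b(56, 45) + E)*(4114 + 320) = ((56*45 + (1/2)*45/56) + 100)*(4114 + 320) = ((2520 + (1/2)*45*(1/56)) + 100)*4434 = ((2520 + 45/112) + 100)*4434 = (282285/112 + 100)*4434 = (293485/112)*4434 = 650656245/56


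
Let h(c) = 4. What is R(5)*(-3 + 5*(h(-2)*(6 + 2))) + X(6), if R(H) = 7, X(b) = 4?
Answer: 1103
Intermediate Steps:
R(5)*(-3 + 5*(h(-2)*(6 + 2))) + X(6) = 7*(-3 + 5*(4*(6 + 2))) + 4 = 7*(-3 + 5*(4*8)) + 4 = 7*(-3 + 5*32) + 4 = 7*(-3 + 160) + 4 = 7*157 + 4 = 1099 + 4 = 1103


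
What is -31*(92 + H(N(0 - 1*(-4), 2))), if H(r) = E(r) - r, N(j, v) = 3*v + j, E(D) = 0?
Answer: -2542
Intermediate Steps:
N(j, v) = j + 3*v
H(r) = -r (H(r) = 0 - r = -r)
-31*(92 + H(N(0 - 1*(-4), 2))) = -31*(92 - ((0 - 1*(-4)) + 3*2)) = -31*(92 - ((0 + 4) + 6)) = -31*(92 - (4 + 6)) = -31*(92 - 1*10) = -31*(92 - 10) = -31*82 = -2542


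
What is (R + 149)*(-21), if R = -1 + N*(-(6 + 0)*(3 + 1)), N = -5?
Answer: -5628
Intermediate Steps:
R = 119 (R = -1 - (-5)*(6 + 0)*(3 + 1) = -1 - (-5)*6*4 = -1 - (-5)*24 = -1 - 5*(-24) = -1 + 120 = 119)
(R + 149)*(-21) = (119 + 149)*(-21) = 268*(-21) = -5628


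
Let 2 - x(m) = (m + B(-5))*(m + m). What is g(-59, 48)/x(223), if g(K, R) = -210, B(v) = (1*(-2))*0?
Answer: 5/2368 ≈ 0.0021115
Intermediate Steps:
B(v) = 0 (B(v) = -2*0 = 0)
x(m) = 2 - 2*m² (x(m) = 2 - (m + 0)*(m + m) = 2 - m*2*m = 2 - 2*m²)
g(-59, 48)/x(223) = -210/(2 - 2*223²) = -210/(2 - 2*49729) = -210/(2 - 99458) = -210/(-99456) = -210*(-1/99456) = 5/2368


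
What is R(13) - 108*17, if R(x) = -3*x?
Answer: -1875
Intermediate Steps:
R(13) - 108*17 = -3*13 - 108*17 = -39 - 1836 = -1875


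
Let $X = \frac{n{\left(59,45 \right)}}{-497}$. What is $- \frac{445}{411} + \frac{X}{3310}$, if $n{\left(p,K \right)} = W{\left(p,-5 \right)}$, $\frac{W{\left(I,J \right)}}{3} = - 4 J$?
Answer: $- \frac{73208081}{67612377} \approx -1.0828$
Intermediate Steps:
$W{\left(I,J \right)} = - 12 J$ ($W{\left(I,J \right)} = 3 \left(- 4 J\right) = - 12 J$)
$n{\left(p,K \right)} = 60$ ($n{\left(p,K \right)} = \left(-12\right) \left(-5\right) = 60$)
$X = - \frac{60}{497}$ ($X = \frac{60}{-497} = 60 \left(- \frac{1}{497}\right) = - \frac{60}{497} \approx -0.12072$)
$- \frac{445}{411} + \frac{X}{3310} = - \frac{445}{411} - \frac{60}{497 \cdot 3310} = \left(-445\right) \frac{1}{411} - \frac{6}{164507} = - \frac{445}{411} - \frac{6}{164507} = - \frac{73208081}{67612377}$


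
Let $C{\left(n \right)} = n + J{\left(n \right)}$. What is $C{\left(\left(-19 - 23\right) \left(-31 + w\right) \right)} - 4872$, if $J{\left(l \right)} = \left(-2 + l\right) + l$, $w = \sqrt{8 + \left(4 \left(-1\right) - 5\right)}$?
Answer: $-968 - 126 i \approx -968.0 - 126.0 i$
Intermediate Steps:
$w = i$ ($w = \sqrt{8 - 9} = \sqrt{-1} = i \approx 1.0 i$)
$J{\left(l \right)} = -2 + 2 l$
$C{\left(n \right)} = -2 + 3 n$ ($C{\left(n \right)} = n + \left(-2 + 2 n\right) = -2 + 3 n$)
$C{\left(\left(-19 - 23\right) \left(-31 + w\right) \right)} - 4872 = \left(-2 + 3 \left(-19 - 23\right) \left(-31 + i\right)\right) - 4872 = \left(-2 + 3 \left(- 42 \left(-31 + i\right)\right)\right) - 4872 = \left(-2 + 3 \left(1302 - 42 i\right)\right) - 4872 = \left(-2 + \left(3906 - 126 i\right)\right) - 4872 = \left(3904 - 126 i\right) - 4872 = -968 - 126 i$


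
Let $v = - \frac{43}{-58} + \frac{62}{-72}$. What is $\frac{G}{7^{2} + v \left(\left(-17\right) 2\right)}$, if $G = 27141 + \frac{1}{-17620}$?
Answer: $\frac{124816573359}{244063430} \approx 511.41$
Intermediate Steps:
$v = - \frac{125}{1044}$ ($v = \left(-43\right) \left(- \frac{1}{58}\right) + 62 \left(- \frac{1}{72}\right) = \frac{43}{58} - \frac{31}{36} = - \frac{125}{1044} \approx -0.11973$)
$G = \frac{478224419}{17620}$ ($G = 27141 - \frac{1}{17620} = \frac{478224419}{17620} \approx 27141.0$)
$\frac{G}{7^{2} + v \left(\left(-17\right) 2\right)} = \frac{478224419}{17620 \left(7^{2} - \frac{125 \left(\left(-17\right) 2\right)}{1044}\right)} = \frac{478224419}{17620 \left(49 - - \frac{2125}{522}\right)} = \frac{478224419}{17620 \left(49 + \frac{2125}{522}\right)} = \frac{478224419}{17620 \cdot \frac{27703}{522}} = \frac{478224419}{17620} \cdot \frac{522}{27703} = \frac{124816573359}{244063430}$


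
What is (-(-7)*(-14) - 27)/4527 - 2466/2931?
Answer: -3843319/4422879 ≈ -0.86896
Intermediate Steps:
(-(-7)*(-14) - 27)/4527 - 2466/2931 = (-7*14 - 27)*(1/4527) - 2466*1/2931 = (-98 - 27)*(1/4527) - 822/977 = -125*1/4527 - 822/977 = -125/4527 - 822/977 = -3843319/4422879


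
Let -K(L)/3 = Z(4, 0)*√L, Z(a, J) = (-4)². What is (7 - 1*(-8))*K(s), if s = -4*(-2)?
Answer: -1440*√2 ≈ -2036.5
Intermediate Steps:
s = 8
Z(a, J) = 16
K(L) = -48*√L
(7 - 1*(-8))*K(s) = (7 - 1*(-8))*(-96*√2) = (7 + 8)*(-96*√2) = 15*(-96*√2) = -1440*√2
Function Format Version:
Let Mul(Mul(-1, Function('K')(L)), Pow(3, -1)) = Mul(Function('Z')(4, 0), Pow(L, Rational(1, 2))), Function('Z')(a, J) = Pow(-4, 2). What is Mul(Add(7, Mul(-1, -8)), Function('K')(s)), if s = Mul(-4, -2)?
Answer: Mul(-1440, Pow(2, Rational(1, 2))) ≈ -2036.5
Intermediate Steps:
s = 8
Function('Z')(a, J) = 16
Function('K')(L) = Mul(-48, Pow(L, Rational(1, 2))) (Function('K')(L) = Mul(-3, Mul(16, Pow(L, Rational(1, 2)))) = Mul(-48, Pow(L, Rational(1, 2))))
Mul(Add(7, Mul(-1, -8)), Function('K')(s)) = Mul(Add(7, Mul(-1, -8)), Mul(-48, Pow(8, Rational(1, 2)))) = Mul(Add(7, 8), Mul(-48, Mul(2, Pow(2, Rational(1, 2))))) = Mul(15, Mul(-96, Pow(2, Rational(1, 2)))) = Mul(-1440, Pow(2, Rational(1, 2)))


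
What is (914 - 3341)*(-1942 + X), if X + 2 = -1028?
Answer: 7213044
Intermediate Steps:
X = -1030 (X = -2 - 1028 = -1030)
(914 - 3341)*(-1942 + X) = (914 - 3341)*(-1942 - 1030) = -2427*(-2972) = 7213044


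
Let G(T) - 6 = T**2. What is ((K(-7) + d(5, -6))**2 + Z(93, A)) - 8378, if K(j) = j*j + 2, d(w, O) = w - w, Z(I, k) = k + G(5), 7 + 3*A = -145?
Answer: -17390/3 ≈ -5796.7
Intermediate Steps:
A = -152/3 (A = -7/3 + (1/3)*(-145) = -7/3 - 145/3 = -152/3 ≈ -50.667)
G(T) = 6 + T**2
Z(I, k) = 31 + k (Z(I, k) = k + (6 + 5**2) = k + (6 + 25) = k + 31 = 31 + k)
d(w, O) = 0
K(j) = 2 + j**2 (K(j) = j**2 + 2 = 2 + j**2)
((K(-7) + d(5, -6))**2 + Z(93, A)) - 8378 = (((2 + (-7)**2) + 0)**2 + (31 - 152/3)) - 8378 = (((2 + 49) + 0)**2 - 59/3) - 8378 = ((51 + 0)**2 - 59/3) - 8378 = (51**2 - 59/3) - 8378 = (2601 - 59/3) - 8378 = 7744/3 - 8378 = -17390/3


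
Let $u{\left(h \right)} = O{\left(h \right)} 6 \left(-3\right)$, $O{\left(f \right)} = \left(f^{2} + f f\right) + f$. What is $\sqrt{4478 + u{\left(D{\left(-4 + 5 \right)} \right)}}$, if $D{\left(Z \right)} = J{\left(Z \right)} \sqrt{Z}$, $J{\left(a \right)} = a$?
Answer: $2 \sqrt{1106} \approx 66.513$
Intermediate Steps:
$O{\left(f \right)} = f + 2 f^{2}$ ($O{\left(f \right)} = \left(f^{2} + f^{2}\right) + f = 2 f^{2} + f = f + 2 f^{2}$)
$D{\left(Z \right)} = Z^{\frac{3}{2}}$ ($D{\left(Z \right)} = Z \sqrt{Z} = Z^{\frac{3}{2}}$)
$u{\left(h \right)} = - 18 h \left(1 + 2 h\right)$ ($u{\left(h \right)} = h \left(1 + 2 h\right) 6 \left(-3\right) = 6 h \left(1 + 2 h\right) \left(-3\right) = - 18 h \left(1 + 2 h\right)$)
$\sqrt{4478 + u{\left(D{\left(-4 + 5 \right)} \right)}} = \sqrt{4478 - 18 \left(-4 + 5\right)^{\frac{3}{2}} \left(1 + 2 \left(-4 + 5\right)^{\frac{3}{2}}\right)} = \sqrt{4478 - 18 \cdot 1^{\frac{3}{2}} \left(1 + 2 \cdot 1^{\frac{3}{2}}\right)} = \sqrt{4478 - 18 \left(1 + 2 \cdot 1\right)} = \sqrt{4478 - 18 \left(1 + 2\right)} = \sqrt{4478 - 18 \cdot 3} = \sqrt{4478 - 54} = \sqrt{4424} = 2 \sqrt{1106}$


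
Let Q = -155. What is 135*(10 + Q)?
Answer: -19575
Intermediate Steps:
135*(10 + Q) = 135*(10 - 155) = 135*(-145) = -19575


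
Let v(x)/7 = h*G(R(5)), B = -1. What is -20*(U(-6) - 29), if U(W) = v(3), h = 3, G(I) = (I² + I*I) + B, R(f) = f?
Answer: -20000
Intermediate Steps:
G(I) = -1 + 2*I² (G(I) = (I² + I*I) - 1 = (I² + I²) - 1 = 2*I² - 1 = -1 + 2*I²)
v(x) = 1029 (v(x) = 7*(3*(-1 + 2*5²)) = 7*(3*(-1 + 2*25)) = 7*(3*(-1 + 50)) = 7*(3*49) = 7*147 = 1029)
U(W) = 1029
-20*(U(-6) - 29) = -20*(1029 - 29) = -20*1000 = -20000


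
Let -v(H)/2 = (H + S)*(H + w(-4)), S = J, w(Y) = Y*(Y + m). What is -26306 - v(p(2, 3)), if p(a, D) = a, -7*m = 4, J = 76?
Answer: -161990/7 ≈ -23141.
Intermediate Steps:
m = -4/7 (m = -⅐*4 = -4/7 ≈ -0.57143)
w(Y) = Y*(-4/7 + Y) (w(Y) = Y*(Y - 4/7) = Y*(-4/7 + Y))
S = 76
v(H) = -2*(76 + H)*(128/7 + H) (v(H) = -2*(H + 76)*(H + (⅐)*(-4)*(-4 + 7*(-4))) = -2*(76 + H)*(H + (⅐)*(-4)*(-4 - 28)) = -2*(76 + H)*(H + (⅐)*(-4)*(-32)) = -2*(76 + H)*(H + 128/7) = -2*(76 + H)*(128/7 + H))
-26306 - v(p(2, 3)) = -26306 - (-19456/7 - 2*2² - 1320/7*2) = -26306 - (-19456/7 - 2*4 - 2640/7) = -26306 - (-19456/7 - 8 - 2640/7) = -26306 - 1*(-22152/7) = -26306 + 22152/7 = -161990/7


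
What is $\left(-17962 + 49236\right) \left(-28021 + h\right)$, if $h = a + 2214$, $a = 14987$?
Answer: $-338384680$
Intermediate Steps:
$h = 17201$ ($h = 14987 + 2214 = 17201$)
$\left(-17962 + 49236\right) \left(-28021 + h\right) = \left(-17962 + 49236\right) \left(-28021 + 17201\right) = 31274 \left(-10820\right) = -338384680$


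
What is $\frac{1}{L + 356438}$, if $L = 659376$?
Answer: $\frac{1}{1015814} \approx 9.8443 \cdot 10^{-7}$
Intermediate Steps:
$\frac{1}{L + 356438} = \frac{1}{659376 + 356438} = \frac{1}{1015814}$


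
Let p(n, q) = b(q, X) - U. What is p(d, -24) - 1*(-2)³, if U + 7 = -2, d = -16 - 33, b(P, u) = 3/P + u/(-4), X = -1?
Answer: 137/8 ≈ 17.125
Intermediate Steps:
b(P, u) = 3/P - u/4 (b(P, u) = 3/P + u*(-¼) = 3/P - u/4)
d = -49
U = -9 (U = -7 - 2 = -9)
p(n, q) = 37/4 + 3/q (p(n, q) = (3/q - ¼*(-1)) - 1*(-9) = (3/q + ¼) + 9 = (¼ + 3/q) + 9 = 37/4 + 3/q)
p(d, -24) - 1*(-2)³ = (37/4 + 3/(-24)) - 1*(-2)³ = (37/4 + 3*(-1/24)) - 1*(-8) = (37/4 - ⅛) + 8 = 73/8 + 8 = 137/8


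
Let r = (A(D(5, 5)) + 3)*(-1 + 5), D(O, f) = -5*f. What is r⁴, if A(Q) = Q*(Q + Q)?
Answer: 631021634580736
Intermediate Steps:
A(Q) = 2*Q² (A(Q) = Q*(2*Q) = 2*Q²)
r = 5012 (r = (2*(-5*5)² + 3)*(-1 + 5) = (2*(-25)² + 3)*4 = (2*625 + 3)*4 = (1250 + 3)*4 = 1253*4 = 5012)
r⁴ = 5012⁴ = 631021634580736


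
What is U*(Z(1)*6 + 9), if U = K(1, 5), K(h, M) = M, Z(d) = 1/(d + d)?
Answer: 60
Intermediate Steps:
Z(d) = 1/(2*d)
U = 5
U*(Z(1)*6 + 9) = 5*(((½)/1)*6 + 9) = 5*(((½)*1)*6 + 9) = 5*((½)*6 + 9) = 5*(3 + 9) = 5*12 = 60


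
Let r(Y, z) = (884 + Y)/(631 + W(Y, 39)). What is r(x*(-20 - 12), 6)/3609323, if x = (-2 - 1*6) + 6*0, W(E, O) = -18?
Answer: 1140/2212514999 ≈ 5.1525e-7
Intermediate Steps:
x = -8 (x = (-2 - 6) + 0 = -8 + 0 = -8)
r(Y, z) = 884/613 + Y/613 (r(Y, z) = (884 + Y)/(631 - 18) = (884 + Y)/613 = (884 + Y)*(1/613) = 884/613 + Y/613)
r(x*(-20 - 12), 6)/3609323 = (884/613 + (-8*(-20 - 12))/613)/3609323 = (884/613 + (-8*(-32))/613)*(1/3609323) = (884/613 + (1/613)*256)*(1/3609323) = (884/613 + 256/613)*(1/3609323) = (1140/613)*(1/3609323) = 1140/2212514999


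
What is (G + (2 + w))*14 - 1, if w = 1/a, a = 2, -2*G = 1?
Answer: 27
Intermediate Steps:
G = -½ (G = -½*1 = -½ ≈ -0.50000)
w = ½ (w = 1/2 = ½ ≈ 0.50000)
(G + (2 + w))*14 - 1 = (-½ + (2 + ½))*14 - 1 = (-½ + 5/2)*14 - 1 = 2*14 - 1 = 28 - 1 = 27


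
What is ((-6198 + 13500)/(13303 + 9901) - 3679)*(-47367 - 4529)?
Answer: 1107463416436/5801 ≈ 1.9091e+8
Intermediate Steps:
((-6198 + 13500)/(13303 + 9901) - 3679)*(-47367 - 4529) = (7302/23204 - 3679)*(-51896) = (7302*(1/23204) - 3679)*(-51896) = (3651/11602 - 3679)*(-51896) = -42680107/11602*(-51896) = 1107463416436/5801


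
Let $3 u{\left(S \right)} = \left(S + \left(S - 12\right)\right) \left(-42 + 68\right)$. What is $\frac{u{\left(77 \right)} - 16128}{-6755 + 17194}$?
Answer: $- \frac{44692}{31317} \approx -1.4271$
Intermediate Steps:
$u{\left(S \right)} = -104 + \frac{52 S}{3}$ ($u{\left(S \right)} = \frac{\left(S + \left(S - 12\right)\right) \left(-42 + 68\right)}{3} = \frac{\left(S + \left(S - 12\right)\right) 26}{3} = \frac{\left(S + \left(-12 + S\right)\right) 26}{3} = \frac{\left(-12 + 2 S\right) 26}{3} = \frac{-312 + 52 S}{3} = -104 + \frac{52 S}{3}$)
$\frac{u{\left(77 \right)} - 16128}{-6755 + 17194} = \frac{\left(-104 + \frac{52}{3} \cdot 77\right) - 16128}{-6755 + 17194} = \frac{\left(-104 + \frac{4004}{3}\right) - 16128}{10439} = \left(\frac{3692}{3} - 16128\right) \frac{1}{10439} = \left(- \frac{44692}{3}\right) \frac{1}{10439} = - \frac{44692}{31317}$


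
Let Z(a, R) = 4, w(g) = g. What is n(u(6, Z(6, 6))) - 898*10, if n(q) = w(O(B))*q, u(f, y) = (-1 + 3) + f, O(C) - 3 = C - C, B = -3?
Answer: -8956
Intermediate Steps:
O(C) = 3 (O(C) = 3 + (C - C) = 3 + 0 = 3)
u(f, y) = 2 + f
n(q) = 3*q
n(u(6, Z(6, 6))) - 898*10 = 3*(2 + 6) - 898*10 = 3*8 - 8980 = 24 - 8980 = -8956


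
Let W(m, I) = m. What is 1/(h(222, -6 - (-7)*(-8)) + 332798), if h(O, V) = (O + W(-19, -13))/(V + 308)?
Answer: 246/81868511 ≈ 3.0048e-6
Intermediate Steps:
h(O, V) = (-19 + O)/(308 + V) (h(O, V) = (O - 19)/(V + 308) = (-19 + O)/(308 + V))
1/(h(222, -6 - (-7)*(-8)) + 332798) = 1/((-19 + 222)/(308 + (-6 - (-7)*(-8))) + 332798) = 1/(203/(308 + (-6 - 1*56)) + 332798) = 1/(203/(308 + (-6 - 56)) + 332798) = 1/(203/(308 - 62) + 332798) = 1/(203/246 + 332798) = 1/(81868511/246) = 246/81868511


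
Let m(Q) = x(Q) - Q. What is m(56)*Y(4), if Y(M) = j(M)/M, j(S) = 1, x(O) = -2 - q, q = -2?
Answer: -14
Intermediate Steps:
x(O) = 0 (x(O) = -2 - 1*(-2) = -2 + 2 = 0)
Y(M) = 1/M
m(Q) = -Q (m(Q) = 0 - Q = -Q)
m(56)*Y(4) = -1*56/4 = -56*¼ = -14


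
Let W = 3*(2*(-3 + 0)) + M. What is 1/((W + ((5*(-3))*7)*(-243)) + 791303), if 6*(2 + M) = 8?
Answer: 3/2450398 ≈ 1.2243e-6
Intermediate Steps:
M = -2/3 (M = -2 + (1/6)*8 = -2 + 4/3 = -2/3 ≈ -0.66667)
W = -56/3 (W = 3*(2*(-3 + 0)) - 2/3 = 3*(2*(-3)) - 2/3 = 3*(-6) - 2/3 = -18 - 2/3 = -56/3 ≈ -18.667)
1/((W + ((5*(-3))*7)*(-243)) + 791303) = 1/((-56/3 + ((5*(-3))*7)*(-243)) + 791303) = 1/((-56/3 - 15*7*(-243)) + 791303) = 1/((-56/3 - 105*(-243)) + 791303) = 1/((-56/3 + 25515) + 791303) = 1/(76489/3 + 791303) = 1/(2450398/3) = 3/2450398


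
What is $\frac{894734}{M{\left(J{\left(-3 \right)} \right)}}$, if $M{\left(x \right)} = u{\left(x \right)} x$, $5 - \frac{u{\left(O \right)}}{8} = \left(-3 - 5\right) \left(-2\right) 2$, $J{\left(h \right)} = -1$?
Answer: $\frac{447367}{108} \approx 4142.3$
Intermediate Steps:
$u{\left(O \right)} = -216$ ($u{\left(O \right)} = 40 - 8 \left(-3 - 5\right) \left(-2\right) 2 = 40 - 8 \left(-8\right) \left(-2\right) 2 = 40 - 8 \cdot 16 \cdot 2 = 40 - 256 = -216$)
$M{\left(x \right)} = - 216 x$
$\frac{894734}{M{\left(J{\left(-3 \right)} \right)}} = \frac{894734}{\left(-216\right) \left(-1\right)} = \frac{894734}{216} = 894734 \cdot \frac{1}{216} = \frac{447367}{108}$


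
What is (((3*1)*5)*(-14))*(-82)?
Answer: 17220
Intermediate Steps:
(((3*1)*5)*(-14))*(-82) = ((3*5)*(-14))*(-82) = (15*(-14))*(-82) = -210*(-82) = 17220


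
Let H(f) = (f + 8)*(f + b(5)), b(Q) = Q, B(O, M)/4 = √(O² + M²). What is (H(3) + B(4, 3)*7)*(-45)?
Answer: -10260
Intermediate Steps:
B(O, M) = 4*√(M² + O²) (B(O, M) = 4*√(O² + M²) = 4*√(M² + O²))
H(f) = (5 + f)*(8 + f) (H(f) = (f + 8)*(f + 5) = (8 + f)*(5 + f) = (5 + f)*(8 + f))
(H(3) + B(4, 3)*7)*(-45) = ((40 + 3² + 13*3) + (4*√(3² + 4²))*7)*(-45) = ((40 + 9 + 39) + (4*√(9 + 16))*7)*(-45) = (88 + (4*√25)*7)*(-45) = (88 + (4*5)*7)*(-45) = (88 + 20*7)*(-45) = (88 + 140)*(-45) = 228*(-45) = -10260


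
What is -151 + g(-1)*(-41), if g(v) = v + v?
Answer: -69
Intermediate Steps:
g(v) = 2*v
-151 + g(-1)*(-41) = -151 + (2*(-1))*(-41) = -151 - 2*(-41) = -151 + 82 = -69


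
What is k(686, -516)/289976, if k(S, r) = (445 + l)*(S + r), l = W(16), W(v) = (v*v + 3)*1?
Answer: 14960/36247 ≈ 0.41272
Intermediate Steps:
W(v) = 3 + v² (W(v) = (v² + 3)*1 = (3 + v²)*1 = 3 + v²)
l = 259 (l = 3 + 16² = 3 + 256 = 259)
k(S, r) = 704*S + 704*r (k(S, r) = (445 + 259)*(S + r) = 704*(S + r) = 704*S + 704*r)
k(686, -516)/289976 = (704*686 + 704*(-516))/289976 = (482944 - 363264)*(1/289976) = 119680*(1/289976) = 14960/36247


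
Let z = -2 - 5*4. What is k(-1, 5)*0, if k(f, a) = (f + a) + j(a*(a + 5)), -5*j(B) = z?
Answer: 0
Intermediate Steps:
z = -22 (z = -2 - 20 = -22)
j(B) = 22/5 (j(B) = -⅕*(-22) = 22/5)
k(f, a) = 22/5 + a + f (k(f, a) = (f + a) + 22/5 = (a + f) + 22/5 = 22/5 + a + f)
k(-1, 5)*0 = (22/5 + 5 - 1)*0 = (42/5)*0 = 0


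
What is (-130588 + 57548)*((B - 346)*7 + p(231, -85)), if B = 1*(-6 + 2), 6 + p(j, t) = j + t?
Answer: 168722400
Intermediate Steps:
p(j, t) = -6 + j + t (p(j, t) = -6 + (j + t) = -6 + j + t)
B = -4 (B = 1*(-4) = -4)
(-130588 + 57548)*((B - 346)*7 + p(231, -85)) = (-130588 + 57548)*((-4 - 346)*7 + (-6 + 231 - 85)) = -73040*(-350*7 + 140) = -73040*(-2450 + 140) = -73040*(-2310) = 168722400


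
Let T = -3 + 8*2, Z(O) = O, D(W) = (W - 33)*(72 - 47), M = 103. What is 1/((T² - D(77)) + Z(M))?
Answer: -1/828 ≈ -0.0012077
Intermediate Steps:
D(W) = -825 + 25*W (D(W) = (-33 + W)*25 = -825 + 25*W)
T = 13 (T = -3 + 16 = 13)
1/((T² - D(77)) + Z(M)) = 1/((13² - (-825 + 25*77)) + 103) = 1/((169 - (-825 + 1925)) + 103) = 1/((169 - 1*1100) + 103) = 1/((169 - 1100) + 103) = 1/(-931 + 103) = 1/(-828) = -1/828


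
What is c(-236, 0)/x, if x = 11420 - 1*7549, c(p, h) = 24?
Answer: 24/3871 ≈ 0.0061999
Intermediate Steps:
x = 3871 (x = 11420 - 7549 = 3871)
c(-236, 0)/x = 24/3871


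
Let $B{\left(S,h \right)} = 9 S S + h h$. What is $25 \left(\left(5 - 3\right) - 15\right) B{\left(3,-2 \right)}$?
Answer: $-27625$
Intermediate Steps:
$B{\left(S,h \right)} = h^{2} + 9 S^{2}$ ($B{\left(S,h \right)} = 9 S^{2} + h^{2} = h^{2} + 9 S^{2}$)
$25 \left(\left(5 - 3\right) - 15\right) B{\left(3,-2 \right)} = 25 \left(\left(5 - 3\right) - 15\right) \left(\left(-2\right)^{2} + 9 \cdot 3^{2}\right) = 25 \left(\left(5 - 3\right) - 15\right) \left(4 + 9 \cdot 9\right) = 25 \left(2 - 15\right) \left(4 + 81\right) = 25 \left(-13\right) 85 = \left(-325\right) 85 = -27625$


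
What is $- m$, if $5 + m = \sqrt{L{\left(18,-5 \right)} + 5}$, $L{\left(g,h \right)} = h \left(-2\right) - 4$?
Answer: $5 - \sqrt{11} \approx 1.6834$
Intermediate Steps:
$L{\left(g,h \right)} = -4 - 2 h$ ($L{\left(g,h \right)} = - 2 h - 4 = -4 - 2 h$)
$m = -5 + \sqrt{11}$ ($m = -5 + \sqrt{\left(-4 - -10\right) + 5} = -5 + \sqrt{\left(-4 + 10\right) + 5} = -5 + \sqrt{6 + 5} = -5 + \sqrt{11} \approx -1.6834$)
$- m = - (-5 + \sqrt{11}) = 5 - \sqrt{11}$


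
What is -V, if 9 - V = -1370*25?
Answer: -34259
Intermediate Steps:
V = 34259 (V = 9 - (-1370)*25 = 9 - 1*(-34250) = 9 + 34250 = 34259)
-V = -1*34259 = -34259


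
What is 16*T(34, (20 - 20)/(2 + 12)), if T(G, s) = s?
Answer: 0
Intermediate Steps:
16*T(34, (20 - 20)/(2 + 12)) = 16*((20 - 20)/(2 + 12)) = 16*(0/14) = 16*(0*(1/14)) = 16*0 = 0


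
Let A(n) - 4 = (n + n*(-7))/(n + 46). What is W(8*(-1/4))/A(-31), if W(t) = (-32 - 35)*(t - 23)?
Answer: 8375/82 ≈ 102.13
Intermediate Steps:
A(n) = 4 - 6*n/(46 + n) (A(n) = 4 + (n + n*(-7))/(n + 46) = 4 + (n - 7*n)/(46 + n) = 4 + (-6*n)/(46 + n) = 4 - 6*n/(46 + n))
W(t) = 1541 - 67*t (W(t) = -67*(-23 + t) = 1541 - 67*t)
W(8*(-1/4))/A(-31) = (1541 - 536*(-1/4))/((2*(92 - 1*(-31))/(46 - 31))) = (1541 - 536*(-1*¼))/((2*(92 + 31)/15)) = (1541 - 536*(-1)/4)/((2*(1/15)*123)) = (1541 - 67*(-2))/(82/5) = (1541 + 134)*(5/82) = 1675*(5/82) = 8375/82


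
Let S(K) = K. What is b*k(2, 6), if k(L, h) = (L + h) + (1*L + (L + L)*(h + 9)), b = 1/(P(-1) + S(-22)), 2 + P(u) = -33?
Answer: -70/57 ≈ -1.2281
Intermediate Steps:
P(u) = -35 (P(u) = -2 - 33 = -35)
b = -1/57 (b = 1/(-35 - 22) = 1/(-57) = -1/57 ≈ -0.017544)
k(L, h) = h + 2*L + 2*L*(9 + h) (k(L, h) = (L + h) + (L + (2*L)*(9 + h)) = (L + h) + (L + 2*L*(9 + h)) = h + 2*L + 2*L*(9 + h))
b*k(2, 6) = -(6 + 20*2 + 2*2*6)/57 = -(6 + 40 + 24)/57 = -1/57*70 = -70/57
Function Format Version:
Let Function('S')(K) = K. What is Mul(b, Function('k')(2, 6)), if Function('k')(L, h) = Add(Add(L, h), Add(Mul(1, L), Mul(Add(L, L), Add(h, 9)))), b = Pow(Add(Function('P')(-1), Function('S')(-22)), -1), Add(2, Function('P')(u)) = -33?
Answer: Rational(-70, 57) ≈ -1.2281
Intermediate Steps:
Function('P')(u) = -35 (Function('P')(u) = Add(-2, -33) = -35)
b = Rational(-1, 57) (b = Pow(Add(-35, -22), -1) = Pow(-57, -1) = Rational(-1, 57) ≈ -0.017544)
Function('k')(L, h) = Add(h, Mul(2, L), Mul(2, L, Add(9, h))) (Function('k')(L, h) = Add(Add(L, h), Add(L, Mul(Mul(2, L), Add(9, h)))) = Add(Add(L, h), Add(L, Mul(2, L, Add(9, h)))) = Add(h, Mul(2, L), Mul(2, L, Add(9, h))))
Mul(b, Function('k')(2, 6)) = Mul(Rational(-1, 57), Add(6, Mul(20, 2), Mul(2, 2, 6))) = Mul(Rational(-1, 57), Add(6, 40, 24)) = Mul(Rational(-1, 57), 70) = Rational(-70, 57)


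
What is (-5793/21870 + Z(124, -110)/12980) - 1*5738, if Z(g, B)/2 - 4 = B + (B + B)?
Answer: -27149173853/4731210 ≈ -5738.3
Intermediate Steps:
Z(g, B) = 8 + 6*B (Z(g, B) = 8 + 2*(B + (B + B)) = 8 + 2*(B + 2*B) = 8 + 2*(3*B) = 8 + 6*B)
(-5793/21870 + Z(124, -110)/12980) - 1*5738 = (-5793/21870 + (8 + 6*(-110))/12980) - 1*5738 = (-5793*1/21870 + (8 - 660)*(1/12980)) - 5738 = (-1931/7290 - 652*1/12980) - 5738 = (-1931/7290 - 163/3245) - 5738 = -1490873/4731210 - 5738 = -27149173853/4731210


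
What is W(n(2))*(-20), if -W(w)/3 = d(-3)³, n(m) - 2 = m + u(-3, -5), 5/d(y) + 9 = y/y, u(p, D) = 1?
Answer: -1875/128 ≈ -14.648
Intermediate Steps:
d(y) = -5/8 (d(y) = 5/(-9 + y/y) = 5/(-9 + 1) = 5/(-8) = 5*(-⅛) = -5/8)
n(m) = 3 + m (n(m) = 2 + (m + 1) = 2 + (1 + m) = 3 + m)
W(w) = 375/512 (W(w) = -3*(-5/8)³ = -3*(-125/512) = 375/512)
W(n(2))*(-20) = (375/512)*(-20) = -1875/128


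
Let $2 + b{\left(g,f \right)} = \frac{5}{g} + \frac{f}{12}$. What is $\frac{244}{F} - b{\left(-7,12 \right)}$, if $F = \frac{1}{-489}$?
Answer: $- \frac{835200}{7} \approx -1.1931 \cdot 10^{5}$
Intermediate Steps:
$b{\left(g,f \right)} = -2 + \frac{5}{g} + \frac{f}{12}$ ($b{\left(g,f \right)} = -2 + \left(\frac{5}{g} + \frac{f}{12}\right) = -2 + \frac{5}{g} + \frac{f}{12}$)
$F = - \frac{1}{489} \approx -0.002045$
$\frac{244}{F} - b{\left(-7,12 \right)} = \frac{244}{- \frac{1}{489}} - \left(-2 + \frac{5}{-7} + \frac{1}{12} \cdot 12\right) = 244 \left(-489\right) - \left(-2 + 5 \left(- \frac{1}{7}\right) + 1\right) = -119316 - \left(-2 - \frac{5}{7} + 1\right) = -119316 - - \frac{12}{7} = -119316 + \frac{12}{7} = - \frac{835200}{7}$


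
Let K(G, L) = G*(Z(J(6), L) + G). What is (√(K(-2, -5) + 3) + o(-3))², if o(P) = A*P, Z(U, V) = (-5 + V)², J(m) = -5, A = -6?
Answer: (18 + I*√193)² ≈ 131.0 + 500.13*I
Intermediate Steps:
K(G, L) = G*(G + (-5 + L)²) (K(G, L) = G*((-5 + L)² + G) = G*(G + (-5 + L)²))
o(P) = -6*P
(√(K(-2, -5) + 3) + o(-3))² = (√(-2*(-2 + (-5 - 5)²) + 3) - 6*(-3))² = (√(-2*(-2 + (-10)²) + 3) + 18)² = (√(-2*(-2 + 100) + 3) + 18)² = (√(-2*98 + 3) + 18)² = (√(-196 + 3) + 18)² = (√(-193) + 18)² = (I*√193 + 18)² = (18 + I*√193)²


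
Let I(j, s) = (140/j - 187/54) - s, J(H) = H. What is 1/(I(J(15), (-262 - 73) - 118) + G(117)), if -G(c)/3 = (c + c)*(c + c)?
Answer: -54/8845693 ≈ -6.1047e-6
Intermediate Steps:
G(c) = -12*c**2 (G(c) = -3*(c + c)*(c + c) = -3*2*c*2*c = -12*c**2)
I(j, s) = -187/54 - s + 140/j (I(j, s) = (140/j - 187*1/54) - s = (140/j - 187/54) - s = (-187/54 + 140/j) - s = -187/54 - s + 140/j)
1/(I(J(15), (-262 - 73) - 118) + G(117)) = 1/((-187/54 - ((-262 - 73) - 118) + 140/15) - 12*117**2) = 1/((-187/54 - (-335 - 118) + 140*(1/15)) - 12*13689) = 1/((-187/54 - 1*(-453) + 28/3) - 164268) = 1/((-187/54 + 453 + 28/3) - 164268) = 1/(24779/54 - 164268) = 1/(-8845693/54) = -54/8845693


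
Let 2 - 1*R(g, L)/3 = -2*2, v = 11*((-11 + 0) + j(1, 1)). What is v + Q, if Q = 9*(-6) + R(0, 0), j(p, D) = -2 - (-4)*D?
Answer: -135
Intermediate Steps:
j(p, D) = -2 + 4*D
v = -99 (v = 11*((-11 + 0) + (-2 + 4*1)) = 11*(-11 + (-2 + 4)) = 11*(-11 + 2) = 11*(-9) = -99)
R(g, L) = 18 (R(g, L) = 6 - (-6)*2 = 6 - 3*(-4) = 6 + 12 = 18)
Q = -36 (Q = 9*(-6) + 18 = -54 + 18 = -36)
v + Q = -99 - 36 = -135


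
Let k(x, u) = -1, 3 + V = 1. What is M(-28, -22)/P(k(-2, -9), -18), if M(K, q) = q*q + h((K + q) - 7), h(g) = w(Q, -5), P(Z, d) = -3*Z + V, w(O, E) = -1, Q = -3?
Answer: 483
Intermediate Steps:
V = -2 (V = -3 + 1 = -2)
P(Z, d) = -2 - 3*Z (P(Z, d) = -3*Z - 2 = -2 - 3*Z)
h(g) = -1
M(K, q) = -1 + q² (M(K, q) = q*q - 1 = q² - 1 = -1 + q²)
M(-28, -22)/P(k(-2, -9), -18) = (-1 + (-22)²)/(-2 - 3*(-1)) = (-1 + 484)/(-2 + 3) = 483/1 = 483*1 = 483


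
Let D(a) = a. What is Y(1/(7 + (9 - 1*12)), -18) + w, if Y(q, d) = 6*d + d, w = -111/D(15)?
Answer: -667/5 ≈ -133.40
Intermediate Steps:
w = -37/5 (w = -111/15 = -111*1/15 = -37/5 ≈ -7.4000)
Y(q, d) = 7*d
Y(1/(7 + (9 - 1*12)), -18) + w = 7*(-18) - 37/5 = -126 - 37/5 = -667/5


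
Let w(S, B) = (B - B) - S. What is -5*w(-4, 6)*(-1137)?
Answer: 22740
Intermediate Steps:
w(S, B) = -S (w(S, B) = 0 - S = -S)
-5*w(-4, 6)*(-1137) = -(-5)*(-4)*(-1137) = -5*4*(-1137) = -20*(-1137) = 22740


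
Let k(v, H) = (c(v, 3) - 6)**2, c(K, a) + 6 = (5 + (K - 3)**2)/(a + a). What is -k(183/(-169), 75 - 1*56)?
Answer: -2066368875169/29366305956 ≈ -70.365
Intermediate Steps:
c(K, a) = -6 + (5 + (-3 + K)**2)/(2*a) (c(K, a) = -6 + (5 + (K - 3)**2)/(a + a) = -6 + (5 + (-3 + K)**2)/((2*a)) = -6 + (5 + (-3 + K)**2)*(1/(2*a)) = -6 + (5 + (-3 + K)**2)/(2*a))
k(v, H) = (-67/6 + (-3 + v)**2/6)**2 (k(v, H) = ((1/2)*(5 + (-3 + v)**2 - 12*3)/3 - 6)**2 = ((1/2)*(1/3)*(5 + (-3 + v)**2 - 36) - 6)**2 = ((1/2)*(1/3)*(-31 + (-3 + v)**2) - 6)**2 = ((-31/6 + (-3 + v)**2/6) - 6)**2 = (-67/6 + (-3 + v)**2/6)**2)
-k(183/(-169), 75 - 1*56) = -(-67 + (-3 + 183/(-169))**2)**2/36 = -(-67 + (-3 + 183*(-1/169))**2)**2/36 = -(-67 + (-3 - 183/169)**2)**2/36 = -(-67 + (-690/169)**2)**2/36 = -(-67 + 476100/28561)**2/36 = -(-1437487/28561)**2/36 = -2066368875169/(36*815730721) = -1*2066368875169/29366305956 = -2066368875169/29366305956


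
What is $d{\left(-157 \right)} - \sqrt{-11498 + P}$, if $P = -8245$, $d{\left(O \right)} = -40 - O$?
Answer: $117 - i \sqrt{19743} \approx 117.0 - 140.51 i$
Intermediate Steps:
$d{\left(-157 \right)} - \sqrt{-11498 + P} = \left(-40 - -157\right) - \sqrt{-11498 - 8245} = \left(-40 + 157\right) - \sqrt{-19743} = 117 - i \sqrt{19743}$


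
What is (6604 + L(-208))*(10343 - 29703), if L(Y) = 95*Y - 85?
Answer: 256345760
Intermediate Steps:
L(Y) = -85 + 95*Y
(6604 + L(-208))*(10343 - 29703) = (6604 + (-85 + 95*(-208)))*(10343 - 29703) = (6604 + (-85 - 19760))*(-19360) = (6604 - 19845)*(-19360) = -13241*(-19360) = 256345760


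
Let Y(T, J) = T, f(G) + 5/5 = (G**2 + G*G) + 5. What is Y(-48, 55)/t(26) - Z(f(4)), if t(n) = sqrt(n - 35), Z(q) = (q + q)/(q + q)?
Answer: -1 + 16*I ≈ -1.0 + 16.0*I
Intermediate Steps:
f(G) = 4 + 2*G**2 (f(G) = -1 + ((G**2 + G*G) + 5) = -1 + ((G**2 + G**2) + 5) = -1 + (2*G**2 + 5) = -1 + (5 + 2*G**2) = 4 + 2*G**2)
Z(q) = 1 (Z(q) = (2*q)/((2*q)) = (2*q)*(1/(2*q)) = 1)
t(n) = sqrt(-35 + n)
Y(-48, 55)/t(26) - Z(f(4)) = -48/sqrt(-35 + 26) - 1*1 = -48*(-I/3) - 1 = -(-16)*I - 1 = 16*I - 1 = -1 + 16*I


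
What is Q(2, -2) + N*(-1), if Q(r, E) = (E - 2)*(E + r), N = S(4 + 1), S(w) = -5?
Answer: 5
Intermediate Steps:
N = -5
Q(r, E) = (-2 + E)*(E + r)
Q(2, -2) + N*(-1) = ((-2)**2 - 2*(-2) - 2*2 - 2*2) - 5*(-1) = (4 + 4 - 4 - 4) + 5 = 0 + 5 = 5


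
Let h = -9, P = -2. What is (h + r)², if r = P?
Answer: 121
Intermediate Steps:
r = -2
(h + r)² = (-9 - 2)² = (-11)² = 121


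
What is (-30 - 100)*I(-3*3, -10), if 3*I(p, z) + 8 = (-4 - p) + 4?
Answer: -130/3 ≈ -43.333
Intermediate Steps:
I(p, z) = -8/3 - p/3 (I(p, z) = -8/3 + ((-4 - p) + 4)/3 = -8/3 + (-p)/3 = -8/3 - p/3)
(-30 - 100)*I(-3*3, -10) = (-30 - 100)*(-8/3 - (-1)*3) = -130*(-8/3 - 1/3*(-9)) = -130*(-8/3 + 3) = -130*1/3 = -130/3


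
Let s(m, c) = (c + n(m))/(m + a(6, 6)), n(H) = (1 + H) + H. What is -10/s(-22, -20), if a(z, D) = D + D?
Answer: -100/63 ≈ -1.5873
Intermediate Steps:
n(H) = 1 + 2*H
a(z, D) = 2*D
s(m, c) = (1 + c + 2*m)/(12 + m) (s(m, c) = (c + (1 + 2*m))/(m + 2*6) = (1 + c + 2*m)/(m + 12) = (1 + c + 2*m)/(12 + m))
-10/s(-22, -20) = -10/((1 - 20 + 2*(-22))/(12 - 22)) = -10/((1 - 20 - 44)/(-10)) = -10/(-⅒*(-63)) = -10/(63/10) = (10/63)*(-10) = -100/63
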